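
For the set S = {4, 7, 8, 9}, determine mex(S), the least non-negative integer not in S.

0

0 is not in the set, so the mex is 0.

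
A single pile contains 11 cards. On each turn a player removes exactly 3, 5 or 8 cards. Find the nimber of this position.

0

Grundy values for subtraction set {3, 5, 8}:
k:     0  1  2  3  4  5  6  7  8  9 10 11
g(k):  0  0  0  1  1  1  2  2  2  3  3  0
So g(11) = 0.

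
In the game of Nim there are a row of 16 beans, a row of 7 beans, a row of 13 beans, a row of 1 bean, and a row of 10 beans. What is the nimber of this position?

17

Bitwise XOR of the heap sizes:
  10000  (16)
  00111  (7)
  01101  (13)
  00001  (1)
  01010  (10)
  -----
  10001  (17)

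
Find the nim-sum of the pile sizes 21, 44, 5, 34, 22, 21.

29

In binary:
  010101  (21)
  101100  (44)
  000101  (5)
  100010  (34)
  010110  (22)
  010101  (21)
  ------
  011101  (29)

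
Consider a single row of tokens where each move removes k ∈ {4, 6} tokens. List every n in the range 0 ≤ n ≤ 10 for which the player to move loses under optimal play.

0, 1, 2, 3, 10

Build the Grundy sequence with g(k) = mex{g(k−s) : s ∈ {4, 6}, s ≤ k}:
k:     0  1  2  3  4  5  6  7  8  9 10
g(k):  0  0  0  0  1  1  1  1  2  2  0
The P-positions (g = 0) in 0..10 are 0, 1, 2, 3, 10.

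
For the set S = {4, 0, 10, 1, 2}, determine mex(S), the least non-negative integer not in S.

The values 0, 1, 2 are all present; 3 is the first non-negative integer missing from the set.

3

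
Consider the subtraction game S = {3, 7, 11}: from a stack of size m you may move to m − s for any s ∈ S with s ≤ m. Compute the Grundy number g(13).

Compute g(0), g(1), … for moves {3, 7, 11}:
k:     0  1  2  3  4  5  6  7  8  9 10 11 12 13
g(k):  0  0  0  1  1  1  0  2  2  1  0  3  2  1
So g(13) = 1.

1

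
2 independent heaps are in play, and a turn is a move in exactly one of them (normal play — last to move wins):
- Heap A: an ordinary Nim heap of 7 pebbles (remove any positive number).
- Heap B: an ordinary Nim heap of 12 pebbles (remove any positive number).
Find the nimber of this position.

Heap A is a plain Nim heap of size 7, so its Grundy value is 7.
Heap B is a plain Nim heap of size 12, so its Grundy value is 12.
The value of a disjunctive sum is the nim-sum of the parts.
Combined value = 7 ⊕ 12 = 11.

11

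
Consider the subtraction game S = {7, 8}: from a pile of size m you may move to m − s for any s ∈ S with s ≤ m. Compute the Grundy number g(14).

2

Compute g(0), g(1), … for moves {7, 8}:
k:     0  1  2  3  4  5  6  7  8  9 10 11 12 13 14
g(k):  0  0  0  0  0  0  0  1  1  1  1  1  1  1  2
So g(14) = 2.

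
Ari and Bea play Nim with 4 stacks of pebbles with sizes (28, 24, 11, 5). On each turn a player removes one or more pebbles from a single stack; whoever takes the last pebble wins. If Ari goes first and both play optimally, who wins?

Bitwise XOR of the heap sizes:
  11100  (28)
  11000  (24)
  01011  (11)
  00101  (5)
  -----
  01010  (10)
The nim-sum is 10 ≠ 0, so this is an N-position: the player to move can win; Ari has a winning move.

Ari wins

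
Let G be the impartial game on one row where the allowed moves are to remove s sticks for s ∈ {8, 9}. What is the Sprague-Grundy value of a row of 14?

Grundy values for subtraction set {8, 9}:
g(0) = mex{} = 0
g(1) = mex{} = 0
g(2) = mex{} = 0
g(3) = mex{} = 0
g(4) = mex{} = 0
g(5) = mex{} = 0
g(6) = mex{} = 0
g(7) = mex{} = 0
g(8) = mex{0} = 1
g(9) = mex{0} = 1
g(10) = mex{0} = 1
g(11) = mex{0} = 1
g(12) = mex{0} = 1
g(13) = mex{0} = 1
g(14) = mex{0} = 1
So g(14) = 1.

1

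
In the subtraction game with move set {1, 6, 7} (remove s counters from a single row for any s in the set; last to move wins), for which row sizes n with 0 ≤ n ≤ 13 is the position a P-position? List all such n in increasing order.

0, 2, 4, 12

Build the Grundy sequence with g(k) = mex{g(k−s) : s ∈ {1, 6, 7}, s ≤ k}:
k:     0  1  2  3  4  5  6  7  8  9 10 11 12 13
g(k):  0  1  0  1  0  1  2  3  2  3  2  3  0  1
The P-positions (g = 0) in 0..13 are 0, 2, 4, 12.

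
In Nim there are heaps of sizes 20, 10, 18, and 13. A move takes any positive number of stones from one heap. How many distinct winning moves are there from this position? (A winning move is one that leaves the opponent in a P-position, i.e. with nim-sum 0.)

In binary:
  10100  (20)
  01010  (10)
  10010  (18)
  01101  (13)
  -----
  00001  (1)
The overall nim-sum is X = 1. A heap of size p has a winning move iff p XOR X < p (reduce it to p XOR X).
  20: 20 XOR 1 = 21 ≥ 20 — no move.
  10: 10 XOR 1 = 11 ≥ 10 — no move.
  18: 18 XOR 1 = 19 ≥ 18 — no move.
  13: 13 XOR 1 = 12 < 13 — winning move (to 12).
That gives 1 winning move.

1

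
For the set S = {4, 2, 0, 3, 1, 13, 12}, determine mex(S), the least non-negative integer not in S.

The values 0, 1, 2, 3, 4 are all present; 5 is the first non-negative integer missing from the set.

5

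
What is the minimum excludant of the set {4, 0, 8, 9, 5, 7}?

1

0 is in the set but 1 is not, so the mex is 1.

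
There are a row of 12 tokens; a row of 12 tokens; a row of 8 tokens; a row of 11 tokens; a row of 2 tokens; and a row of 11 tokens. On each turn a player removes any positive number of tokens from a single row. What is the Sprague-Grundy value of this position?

Bitwise XOR of the heap sizes:
  1100  (12)
  1100  (12)
  1000  (8)
  1011  (11)
  0010  (2)
  1011  (11)
  ----
  1010  (10)

10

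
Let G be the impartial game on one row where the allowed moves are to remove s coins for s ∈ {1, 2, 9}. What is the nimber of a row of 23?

Compute g(0), g(1), … for moves {1, 2, 9}:
k:     0  1  2  3  4  5  6  7  8  9 10 11 12 13 14 15 16 17 18 19 20 21 22 23
g(k):  0  1  2  0  1  2  0  1  2  3  0  1  2  0  1  2  0  1  2  3  0  1  2  0
So g(23) = 0.

0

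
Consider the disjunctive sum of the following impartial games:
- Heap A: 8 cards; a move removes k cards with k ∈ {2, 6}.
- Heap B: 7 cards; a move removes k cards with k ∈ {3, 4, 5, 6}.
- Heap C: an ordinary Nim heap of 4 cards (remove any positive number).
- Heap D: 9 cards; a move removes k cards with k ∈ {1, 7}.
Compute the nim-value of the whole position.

7

For heap A, compute g(0), g(1), … with moves {2, 6}:
g(0) = mex{} = 0
g(1) = mex{} = 0
g(2) = mex{0} = 1
g(3) = mex{0} = 1
g(4) = mex{1} = 0
g(5) = mex{1} = 0
g(6) = mex{0} = 1
g(7) = mex{0} = 1
g(8) = mex{1} = 0
So g(8) = 0.
For heap B, compute g(0), g(1), … with moves {3, 4, 5, 6}:
k:     0  1  2  3  4  5  6  7
g(k):  0  0  0  1  1  1  2  2
So g(7) = 2.
Heap C is a plain Nim heap of size 4, so its Grundy value is 4.
Grundy values for heap D (subtraction set {1, 7}):
k:     0  1  2  3  4  5  6  7  8  9
g(k):  0  1  0  1  0  1  0  1  0  1
So g(9) = 1.
The value of a disjunctive sum is the nim-sum of the parts.
Combined value = 0 XOR 2 XOR 4 XOR 1 = 7.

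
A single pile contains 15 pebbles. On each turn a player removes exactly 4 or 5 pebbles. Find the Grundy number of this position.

1

Grundy values for subtraction set {4, 5}:
k:     0  1  2  3  4  5  6  7  8  9 10 11 12 13 14 15
g(k):  0  0  0  0  1  1  1  1  2  0  0  0  0  1  1  1
So g(15) = 1.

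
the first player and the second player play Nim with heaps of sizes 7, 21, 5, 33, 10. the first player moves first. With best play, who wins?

the first player wins

Bitwise XOR of the heap sizes:
  000111  (7)
  010101  (21)
  000101  (5)
  100001  (33)
  001010  (10)
  ------
  111100  (60)
The nim-sum is 60 ≠ 0, so this is an N-position: the player to move can win; the first player has a winning move.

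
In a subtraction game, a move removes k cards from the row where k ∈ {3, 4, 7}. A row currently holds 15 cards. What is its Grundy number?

1

Build the Grundy sequence with g(k) = mex{g(k−s) : s ∈ {3, 4, 7}, s ≤ k}:
k:     0  1  2  3  4  5  6  7  8  9 10 11 12 13 14 15
g(k):  0  0  0  1  1  1  2  2  2  3  0  0  0  1  1  1
So g(15) = 1.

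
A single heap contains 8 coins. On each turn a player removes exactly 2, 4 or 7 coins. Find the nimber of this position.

Build the Grundy sequence with g(k) = mex{g(k−s) : s ∈ {2, 4, 7}, s ≤ k}:
g(0) = mex{} = 0
g(1) = mex{} = 0
g(2) = mex{0} = 1
g(3) = mex{0} = 1
g(4) = mex{0,1} = 2
g(5) = mex{0,1} = 2
g(6) = mex{1,2} = 0
g(7) = mex{0,1,2} = 3
g(8) = mex{0,2} = 1
So g(8) = 1.

1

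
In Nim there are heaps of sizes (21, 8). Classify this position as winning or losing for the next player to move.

Nim-sum: 21 XOR 8 = 29.
The nim-sum is 29 ≠ 0, so this is an N-position: the player to move can win.

Winning position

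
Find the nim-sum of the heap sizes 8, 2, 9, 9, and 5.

Compute the nim-sum pairwise:
8 XOR 2 = 10
10 XOR 9 = 3
3 XOR 9 = 10
10 XOR 5 = 15

15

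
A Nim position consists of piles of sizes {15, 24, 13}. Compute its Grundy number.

Nim-sum: 15 ^ 24 ^ 13 = 26.

26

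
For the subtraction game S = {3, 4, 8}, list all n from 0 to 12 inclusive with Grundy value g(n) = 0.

0, 1, 2, 7, 12

Build the Grundy sequence with g(k) = mex{g(k−s) : s ∈ {3, 4, 8}, s ≤ k}:
k:     0  1  2  3  4  5  6  7  8  9 10 11 12
g(k):  0  0  0  1  1  1  2  0  2  3  1  3  0
The P-positions (g = 0) in 0..12 are 0, 1, 2, 7, 12.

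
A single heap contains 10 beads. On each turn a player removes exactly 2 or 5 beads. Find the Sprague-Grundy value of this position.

1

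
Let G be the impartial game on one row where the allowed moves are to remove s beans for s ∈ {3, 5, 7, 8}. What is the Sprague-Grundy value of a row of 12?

0

Grundy values for subtraction set {3, 5, 7, 8}:
k:     0  1  2  3  4  5  6  7  8  9 10 11 12
g(k):  0  0  0  1  1  1  2  2  2  3  3  0  0
So g(12) = 0.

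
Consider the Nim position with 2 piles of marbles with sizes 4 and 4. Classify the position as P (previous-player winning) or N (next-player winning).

Compute the nim-sum pairwise:
4 ^ 4 = 0
The nim-sum is 0, so this is a P-position: the player to move is in a losing position under optimal play.

P-position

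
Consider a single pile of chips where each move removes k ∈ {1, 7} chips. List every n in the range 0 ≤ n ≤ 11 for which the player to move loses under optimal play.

Compute g(0), g(1), … for moves {1, 7}:
k:     0  1  2  3  4  5  6  7  8  9 10 11
g(k):  0  1  0  1  0  1  0  1  0  1  0  1
The P-positions (g = 0) in 0..11 are 0, 2, 4, 6, 8, 10.

0, 2, 4, 6, 8, 10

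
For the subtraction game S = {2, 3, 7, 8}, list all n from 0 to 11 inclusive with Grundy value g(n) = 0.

0, 1, 5, 6, 10, 11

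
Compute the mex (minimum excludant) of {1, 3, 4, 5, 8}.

0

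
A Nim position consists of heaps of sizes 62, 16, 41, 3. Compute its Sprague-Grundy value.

Write each in binary and XOR column by column:
  111110  (62)
  010000  (16)
  101001  (41)
  000011  (3)
  ------
  000100  (4)

4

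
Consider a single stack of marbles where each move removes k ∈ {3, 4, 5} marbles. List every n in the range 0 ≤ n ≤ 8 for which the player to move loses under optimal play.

0, 1, 2, 8

Build the Grundy sequence with g(k) = mex{g(k−s) : s ∈ {3, 4, 5}, s ≤ k}:
g(0) = mex{} = 0
g(1) = mex{} = 0
g(2) = mex{} = 0
g(3) = mex{0} = 1
g(4) = mex{0} = 1
g(5) = mex{0} = 1
g(6) = mex{0,1} = 2
g(7) = mex{0,1} = 2
g(8) = mex{1} = 0
The P-positions (g = 0) in 0..8 are 0, 1, 2, 8.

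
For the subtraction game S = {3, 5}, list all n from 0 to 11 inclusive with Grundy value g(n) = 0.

Build the Grundy sequence with g(k) = mex{g(k−s) : s ∈ {3, 5}, s ≤ k}:
g(0) = mex{} = 0
g(1) = mex{} = 0
g(2) = mex{} = 0
g(3) = mex{0} = 1
g(4) = mex{0} = 1
g(5) = mex{0} = 1
g(6) = mex{0,1} = 2
g(7) = mex{0,1} = 2
g(8) = mex{1} = 0
g(9) = mex{1,2} = 0
g(10) = mex{1,2} = 0
g(11) = mex{0,2} = 1
The P-positions (g = 0) in 0..11 are 0, 1, 2, 8, 9, 10.

0, 1, 2, 8, 9, 10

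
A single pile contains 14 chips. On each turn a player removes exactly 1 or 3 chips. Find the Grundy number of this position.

Compute g(0), g(1), … for moves {1, 3}:
g(0) = mex{} = 0
g(1) = mex{0} = 1
g(2) = mex{1} = 0
g(3) = mex{0} = 1
g(4) = mex{1} = 0
g(5) = mex{0} = 1
g(6) = mex{1} = 0
g(7) = mex{0} = 1
g(8) = mex{1} = 0
g(9) = mex{0} = 1
g(10) = mex{1} = 0
g(11) = mex{0} = 1
g(12) = mex{1} = 0
g(13) = mex{0} = 1
g(14) = mex{1} = 0
So g(14) = 0.

0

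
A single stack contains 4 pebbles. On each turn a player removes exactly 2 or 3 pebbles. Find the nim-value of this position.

2

Grundy values for subtraction set {2, 3}:
k:     0  1  2  3  4
g(k):  0  0  1  1  2
So g(4) = 2.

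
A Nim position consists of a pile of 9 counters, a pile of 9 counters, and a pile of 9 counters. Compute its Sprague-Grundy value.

In binary:
  1001  (9)
  1001  (9)
  1001  (9)
  ----
  1001  (9)

9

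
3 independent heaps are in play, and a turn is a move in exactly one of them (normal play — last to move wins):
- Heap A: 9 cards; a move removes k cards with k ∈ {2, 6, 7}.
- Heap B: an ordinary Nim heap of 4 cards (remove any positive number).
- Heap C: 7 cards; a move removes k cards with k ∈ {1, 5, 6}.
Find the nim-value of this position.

7

For heap A, compute g(0), g(1), … with moves {2, 6, 7}:
k:     0  1  2  3  4  5  6  7  8  9
g(k):  0  0  1  1  0  0  1  1  2  0
So g(9) = 0.
Heap B is a plain Nim heap of size 4, so its Grundy value is 4.
For heap C, compute g(0), g(1), … with moves {1, 5, 6}:
g(0) = mex{} = 0
g(1) = mex{0} = 1
g(2) = mex{1} = 0
g(3) = mex{0} = 1
g(4) = mex{1} = 0
g(5) = mex{0} = 1
g(6) = mex{0,1} = 2
g(7) = mex{0,1,2} = 3
So g(7) = 3.
By the Sprague-Grundy theorem, the Grundy value of a sum of independent games is the XOR of the component values.
Combined value = 0 XOR 4 XOR 3 = 7.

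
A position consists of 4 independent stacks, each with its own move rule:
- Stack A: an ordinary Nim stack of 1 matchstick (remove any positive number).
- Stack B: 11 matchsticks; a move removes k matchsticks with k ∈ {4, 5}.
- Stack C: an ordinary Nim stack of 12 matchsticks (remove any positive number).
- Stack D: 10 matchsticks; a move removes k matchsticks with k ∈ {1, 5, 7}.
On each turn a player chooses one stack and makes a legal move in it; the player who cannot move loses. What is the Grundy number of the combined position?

Stack A is a plain Nim stack of size 1, so its Grundy value is 1.
Grundy values for stack B (subtraction set {4, 5}):
g(0) = mex{} = 0
g(1) = mex{} = 0
g(2) = mex{} = 0
g(3) = mex{} = 0
g(4) = mex{0} = 1
g(5) = mex{0} = 1
g(6) = mex{0} = 1
g(7) = mex{0} = 1
g(8) = mex{0,1} = 2
g(9) = mex{1} = 0
g(10) = mex{1} = 0
g(11) = mex{1} = 0
So g(11) = 0.
Stack C is a plain Nim stack of size 12, so its Grundy value is 12.
For stack D, compute g(0), g(1), … with moves {1, 5, 7}:
k:     0  1  2  3  4  5  6  7  8  9 10
g(k):  0  1  0  1  0  1  0  1  0  1  0
So g(10) = 0.
By the Sprague-Grundy theorem, the Grundy value of a sum of independent games is the XOR of the component values.
Combined value = 1 XOR 0 XOR 12 XOR 0 = 13.

13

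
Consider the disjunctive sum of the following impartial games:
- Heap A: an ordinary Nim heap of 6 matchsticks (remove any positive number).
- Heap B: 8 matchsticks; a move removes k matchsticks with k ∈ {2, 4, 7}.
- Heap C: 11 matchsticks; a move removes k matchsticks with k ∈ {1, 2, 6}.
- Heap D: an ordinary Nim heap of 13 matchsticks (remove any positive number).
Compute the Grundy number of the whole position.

Heap A is a plain Nim heap of size 6, so its Grundy value is 6.
Grundy values for heap B (subtraction set {2, 4, 7}):
g(0) = mex{} = 0
g(1) = mex{} = 0
g(2) = mex{0} = 1
g(3) = mex{0} = 1
g(4) = mex{0,1} = 2
g(5) = mex{0,1} = 2
g(6) = mex{1,2} = 0
g(7) = mex{0,1,2} = 3
g(8) = mex{0,2} = 1
So g(8) = 1.
Grundy values for heap C (subtraction set {1, 2, 6}):
k:     0  1  2  3  4  5  6  7  8  9 10 11
g(k):  0  1  2  0  1  2  3  0  1  2  0  1
So g(11) = 1.
Heap D is a plain Nim heap of size 13, so its Grundy value is 13.
By the Sprague-Grundy theorem, the Grundy value of a sum of independent games is the XOR of the component values.
Combined value = 6 XOR 1 XOR 1 XOR 13 = 11.

11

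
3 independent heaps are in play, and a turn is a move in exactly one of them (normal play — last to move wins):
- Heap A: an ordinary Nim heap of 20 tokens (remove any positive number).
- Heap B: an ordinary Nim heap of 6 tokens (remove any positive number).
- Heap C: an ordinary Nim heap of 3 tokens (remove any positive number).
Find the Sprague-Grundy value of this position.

Heap A is a plain Nim heap of size 20, so its Grundy value is 20.
Heap B is a plain Nim heap of size 6, so its Grundy value is 6.
Heap C is a plain Nim heap of size 3, so its Grundy value is 3.
By the Sprague-Grundy theorem, the Grundy value of a sum of independent games is the XOR of the component values.
Combined value = 20 XOR 6 XOR 3 = 17.

17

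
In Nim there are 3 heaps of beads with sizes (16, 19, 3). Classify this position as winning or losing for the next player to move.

In binary:
  10000  (16)
  10011  (19)
  00011  (3)
  -----
  00000  (0)
The nim-sum is 0, so this is a P-position: the player to move is in a losing position under optimal play.

Losing position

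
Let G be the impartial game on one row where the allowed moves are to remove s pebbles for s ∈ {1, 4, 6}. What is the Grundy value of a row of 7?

0

Compute g(0), g(1), … for moves {1, 4, 6}:
g(0) = mex{} = 0
g(1) = mex{0} = 1
g(2) = mex{1} = 0
g(3) = mex{0} = 1
g(4) = mex{0,1} = 2
g(5) = mex{1,2} = 0
g(6) = mex{0} = 1
g(7) = mex{1} = 0
So g(7) = 0.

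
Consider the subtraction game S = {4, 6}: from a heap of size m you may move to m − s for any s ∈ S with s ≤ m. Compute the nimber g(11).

0

Build the Grundy sequence with g(k) = mex{g(k−s) : s ∈ {4, 6}, s ≤ k}:
g(0) = mex{} = 0
g(1) = mex{} = 0
g(2) = mex{} = 0
g(3) = mex{} = 0
g(4) = mex{0} = 1
g(5) = mex{0} = 1
g(6) = mex{0} = 1
g(7) = mex{0} = 1
g(8) = mex{0,1} = 2
g(9) = mex{0,1} = 2
g(10) = mex{1} = 0
g(11) = mex{1} = 0
So g(11) = 0.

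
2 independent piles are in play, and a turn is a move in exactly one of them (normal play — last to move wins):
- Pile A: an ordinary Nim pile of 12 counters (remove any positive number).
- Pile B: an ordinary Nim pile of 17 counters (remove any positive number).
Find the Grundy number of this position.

29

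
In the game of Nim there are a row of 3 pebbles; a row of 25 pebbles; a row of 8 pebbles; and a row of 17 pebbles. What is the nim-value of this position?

Write each in binary and XOR column by column:
  00011  (3)
  11001  (25)
  01000  (8)
  10001  (17)
  -----
  00011  (3)

3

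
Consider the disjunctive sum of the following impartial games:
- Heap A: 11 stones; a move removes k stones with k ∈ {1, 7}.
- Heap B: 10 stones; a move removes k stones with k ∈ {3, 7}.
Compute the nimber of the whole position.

For heap A, compute g(0), g(1), … with moves {1, 7}:
g(0) = mex{} = 0
g(1) = mex{0} = 1
g(2) = mex{1} = 0
g(3) = mex{0} = 1
g(4) = mex{1} = 0
g(5) = mex{0} = 1
g(6) = mex{1} = 0
g(7) = mex{0} = 1
g(8) = mex{1} = 0
g(9) = mex{0} = 1
g(10) = mex{1} = 0
g(11) = mex{0} = 1
So g(11) = 1.
For heap B, compute g(0), g(1), … with moves {3, 7}:
g(0) = mex{} = 0
g(1) = mex{} = 0
g(2) = mex{} = 0
g(3) = mex{0} = 1
g(4) = mex{0} = 1
g(5) = mex{0} = 1
g(6) = mex{1} = 0
g(7) = mex{0,1} = 2
g(8) = mex{0,1} = 2
g(9) = mex{0} = 1
g(10) = mex{1,2} = 0
So g(10) = 0.
By the Sprague-Grundy theorem, the Grundy value of a sum of independent games is the XOR of the component values.
Combined value = 1 ⊕ 0 = 1.

1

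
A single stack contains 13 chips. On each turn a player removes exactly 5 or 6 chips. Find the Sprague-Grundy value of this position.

Build the Grundy sequence with g(k) = mex{g(k−s) : s ∈ {5, 6}, s ≤ k}:
k:     0  1  2  3  4  5  6  7  8  9 10 11 12 13
g(k):  0  0  0  0  0  1  1  1  1  1  2  0  0  0
So g(13) = 0.

0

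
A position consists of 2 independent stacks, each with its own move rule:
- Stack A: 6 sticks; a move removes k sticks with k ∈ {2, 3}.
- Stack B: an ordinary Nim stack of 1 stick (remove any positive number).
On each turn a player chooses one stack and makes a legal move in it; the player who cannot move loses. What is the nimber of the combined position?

1

Grundy values for stack A (subtraction set {2, 3}):
k:     0  1  2  3  4  5  6
g(k):  0  0  1  1  2  0  0
So g(6) = 0.
Stack B is a plain Nim stack of size 1, so its Grundy value is 1.
The value of a disjunctive sum is the nim-sum of the parts.
Combined value = 0 XOR 1 = 1.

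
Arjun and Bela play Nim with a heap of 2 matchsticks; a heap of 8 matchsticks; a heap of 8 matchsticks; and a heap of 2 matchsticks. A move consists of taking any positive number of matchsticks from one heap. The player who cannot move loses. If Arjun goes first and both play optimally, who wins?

Bela wins

Compute the nim-sum pairwise:
2 ⊕ 8 = 10
10 ⊕ 8 = 2
2 ⊕ 2 = 0
The nim-sum is 0, so this is a P-position: the player to move is in a losing position under optimal play; Arjun is about to move from it and so loses — Bela wins.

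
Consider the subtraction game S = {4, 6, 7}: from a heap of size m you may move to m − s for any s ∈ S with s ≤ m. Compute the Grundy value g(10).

2

Compute g(0), g(1), … for moves {4, 6, 7}:
k:     0  1  2  3  4  5  6  7  8  9 10
g(k):  0  0  0  0  1  1  1  1  2  2  2
So g(10) = 2.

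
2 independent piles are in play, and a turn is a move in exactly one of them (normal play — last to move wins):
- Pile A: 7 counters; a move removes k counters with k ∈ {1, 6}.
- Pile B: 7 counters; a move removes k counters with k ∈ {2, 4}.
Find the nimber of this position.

Grundy values for pile A (subtraction set {1, 6}):
k:     0  1  2  3  4  5  6  7
g(k):  0  1  0  1  0  1  2  0
So g(7) = 0.
For pile B, compute g(0), g(1), … with moves {2, 4}:
g(0) = mex{} = 0
g(1) = mex{} = 0
g(2) = mex{0} = 1
g(3) = mex{0} = 1
g(4) = mex{0,1} = 2
g(5) = mex{0,1} = 2
g(6) = mex{1,2} = 0
g(7) = mex{1,2} = 0
So g(7) = 0.
The value of a disjunctive sum is the nim-sum of the parts.
Combined value = 0 XOR 0 = 0.

0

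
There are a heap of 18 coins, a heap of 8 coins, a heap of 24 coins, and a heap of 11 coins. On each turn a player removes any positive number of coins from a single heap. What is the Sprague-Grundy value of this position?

Compute the nim-sum pairwise:
18 ^ 8 = 26
26 ^ 24 = 2
2 ^ 11 = 9

9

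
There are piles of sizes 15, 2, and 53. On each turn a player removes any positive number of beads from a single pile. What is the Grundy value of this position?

56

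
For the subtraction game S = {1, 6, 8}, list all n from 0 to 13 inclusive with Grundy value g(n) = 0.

Grundy values for subtraction set {1, 6, 8}:
g(0) = mex{} = 0
g(1) = mex{0} = 1
g(2) = mex{1} = 0
g(3) = mex{0} = 1
g(4) = mex{1} = 0
g(5) = mex{0} = 1
g(6) = mex{0,1} = 2
g(7) = mex{1,2} = 0
g(8) = mex{0} = 1
g(9) = mex{1} = 0
g(10) = mex{0} = 1
g(11) = mex{1} = 0
g(12) = mex{0,2} = 1
g(13) = mex{0,1} = 2
The P-positions (g = 0) in 0..13 are 0, 2, 4, 7, 9, 11.

0, 2, 4, 7, 9, 11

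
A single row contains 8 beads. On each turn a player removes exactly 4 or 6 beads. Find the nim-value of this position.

Build the Grundy sequence with g(k) = mex{g(k−s) : s ∈ {4, 6}, s ≤ k}:
k:     0  1  2  3  4  5  6  7  8
g(k):  0  0  0  0  1  1  1  1  2
So g(8) = 2.

2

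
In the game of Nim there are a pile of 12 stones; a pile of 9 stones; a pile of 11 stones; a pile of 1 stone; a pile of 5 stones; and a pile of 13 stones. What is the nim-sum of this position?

Nim-sum: 12 ⊕ 9 ⊕ 11 ⊕ 1 ⊕ 5 ⊕ 13 = 7.

7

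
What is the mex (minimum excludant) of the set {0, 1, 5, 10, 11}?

The values 0, 1 are all present; 2 is the first non-negative integer missing from the set.

2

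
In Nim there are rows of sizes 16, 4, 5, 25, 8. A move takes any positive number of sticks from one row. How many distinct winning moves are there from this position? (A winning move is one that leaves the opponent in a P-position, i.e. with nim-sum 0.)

0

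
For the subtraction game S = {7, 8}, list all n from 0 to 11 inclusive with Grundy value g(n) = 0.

0, 1, 2, 3, 4, 5, 6

Grundy values for subtraction set {7, 8}:
g(0) = mex{} = 0
g(1) = mex{} = 0
g(2) = mex{} = 0
g(3) = mex{} = 0
g(4) = mex{} = 0
g(5) = mex{} = 0
g(6) = mex{} = 0
g(7) = mex{0} = 1
g(8) = mex{0} = 1
g(9) = mex{0} = 1
g(10) = mex{0} = 1
g(11) = mex{0} = 1
The P-positions (g = 0) in 0..11 are 0, 1, 2, 3, 4, 5, 6.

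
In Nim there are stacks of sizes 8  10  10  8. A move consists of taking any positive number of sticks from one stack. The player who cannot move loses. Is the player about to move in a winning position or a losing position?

Compute the nim-sum pairwise:
8 ⊕ 10 = 2
2 ⊕ 10 = 8
8 ⊕ 8 = 0
The nim-sum is 0, so this is a P-position: the player to move is in a losing position under optimal play.

Losing position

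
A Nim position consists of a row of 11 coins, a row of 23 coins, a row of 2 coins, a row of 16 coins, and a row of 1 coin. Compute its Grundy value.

Compute the nim-sum pairwise:
11 XOR 23 = 28
28 XOR 2 = 30
30 XOR 16 = 14
14 XOR 1 = 15

15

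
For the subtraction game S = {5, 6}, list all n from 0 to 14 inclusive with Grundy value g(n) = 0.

0, 1, 2, 3, 4, 11, 12, 13, 14

Compute g(0), g(1), … for moves {5, 6}:
k:     0  1  2  3  4  5  6  7  8  9 10 11 12 13 14
g(k):  0  0  0  0  0  1  1  1  1  1  2  0  0  0  0
The P-positions (g = 0) in 0..14 are 0, 1, 2, 3, 4, 11, 12, 13, 14.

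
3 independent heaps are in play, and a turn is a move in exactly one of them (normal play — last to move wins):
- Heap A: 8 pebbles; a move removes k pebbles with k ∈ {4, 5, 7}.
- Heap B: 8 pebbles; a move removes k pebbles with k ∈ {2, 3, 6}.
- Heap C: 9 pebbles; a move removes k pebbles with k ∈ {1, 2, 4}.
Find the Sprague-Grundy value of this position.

Grundy values for heap A (subtraction set {4, 5, 7}):
g(0) = mex{} = 0
g(1) = mex{} = 0
g(2) = mex{} = 0
g(3) = mex{} = 0
g(4) = mex{0} = 1
g(5) = mex{0} = 1
g(6) = mex{0} = 1
g(7) = mex{0} = 1
g(8) = mex{0,1} = 2
So g(8) = 2.
For heap B, compute g(0), g(1), … with moves {2, 3, 6}:
g(0) = mex{} = 0
g(1) = mex{} = 0
g(2) = mex{0} = 1
g(3) = mex{0} = 1
g(4) = mex{0,1} = 2
g(5) = mex{1} = 0
g(6) = mex{0,1,2} = 3
g(7) = mex{0,2} = 1
g(8) = mex{0,1,3} = 2
So g(8) = 2.
Grundy values for heap C (subtraction set {1, 2, 4}):
k:     0  1  2  3  4  5  6  7  8  9
g(k):  0  1  2  0  1  2  0  1  2  0
So g(9) = 0.
The value of a disjunctive sum is the nim-sum of the parts.
Combined value = 2 XOR 2 XOR 0 = 0.

0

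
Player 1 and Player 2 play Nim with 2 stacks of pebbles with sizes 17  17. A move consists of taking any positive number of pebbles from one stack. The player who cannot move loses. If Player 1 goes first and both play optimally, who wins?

In binary:
  10001  (17)
  10001  (17)
  -----
  00000  (0)
The nim-sum is 0, so this is a P-position: the player to move is in a losing position under optimal play; Player 1 is about to move from it and so loses — Player 2 wins.

Player 2 wins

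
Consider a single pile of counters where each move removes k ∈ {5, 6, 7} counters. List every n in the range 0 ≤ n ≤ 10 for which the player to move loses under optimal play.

Grundy values for subtraction set {5, 6, 7}:
g(0) = mex{} = 0
g(1) = mex{} = 0
g(2) = mex{} = 0
g(3) = mex{} = 0
g(4) = mex{} = 0
g(5) = mex{0} = 1
g(6) = mex{0} = 1
g(7) = mex{0} = 1
g(8) = mex{0} = 1
g(9) = mex{0} = 1
g(10) = mex{0,1} = 2
The P-positions (g = 0) in 0..10 are 0, 1, 2, 3, 4.

0, 1, 2, 3, 4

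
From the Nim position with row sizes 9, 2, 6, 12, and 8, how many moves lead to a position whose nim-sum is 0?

3

Bitwise XOR of the heap sizes:
  1001  (9)
  0010  (2)
  0110  (6)
  1100  (12)
  1000  (8)
  ----
  1001  (9)
The overall nim-sum is X = 9. A row of size p has a winning move iff p XOR X < p (reduce it to p XOR X).
  9: 9 XOR 9 = 0 < 9 — winning move (to 0).
  2: 2 XOR 9 = 11 ≥ 2 — no move.
  6: 6 XOR 9 = 15 ≥ 6 — no move.
  12: 12 XOR 9 = 5 < 12 — winning move (to 5).
  8: 8 XOR 9 = 1 < 8 — winning move (to 1).
That gives 3 winning moves.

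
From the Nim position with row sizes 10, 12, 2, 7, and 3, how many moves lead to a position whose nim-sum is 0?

In binary:
  1010  (10)
  1100  (12)
  0010  (2)
  0111  (7)
  0011  (3)
  ----
  0000  (0)
The nim-sum is already 0, so every move leaves a nonzero nim-sum — there are no winning moves.

0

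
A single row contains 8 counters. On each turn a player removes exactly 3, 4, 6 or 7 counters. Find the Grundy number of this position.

Build the Grundy sequence with g(k) = mex{g(k−s) : s ∈ {3, 4, 6, 7}, s ≤ k}:
k:     0  1  2  3  4  5  6  7  8
g(k):  0  0  0  1  1  1  2  2  2
So g(8) = 2.

2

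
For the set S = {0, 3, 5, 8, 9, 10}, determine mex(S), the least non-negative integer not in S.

0 is in the set but 1 is not, so the mex is 1.

1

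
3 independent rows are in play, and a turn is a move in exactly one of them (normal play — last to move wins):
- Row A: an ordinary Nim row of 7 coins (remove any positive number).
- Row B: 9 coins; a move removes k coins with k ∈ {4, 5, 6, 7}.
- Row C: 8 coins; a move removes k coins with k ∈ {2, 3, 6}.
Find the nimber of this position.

Row A is a plain Nim row of size 7, so its Grundy value is 7.
Grundy values for row B (subtraction set {4, 5, 6, 7}):
g(0) = mex{} = 0
g(1) = mex{} = 0
g(2) = mex{} = 0
g(3) = mex{} = 0
g(4) = mex{0} = 1
g(5) = mex{0} = 1
g(6) = mex{0} = 1
g(7) = mex{0} = 1
g(8) = mex{0,1} = 2
g(9) = mex{0,1} = 2
So g(9) = 2.
Grundy values for row C (subtraction set {2, 3, 6}):
k:     0  1  2  3  4  5  6  7  8
g(k):  0  0  1  1  2  0  3  1  2
So g(8) = 2.
By the Sprague-Grundy theorem, the Grundy value of a sum of independent games is the XOR of the component values.
Combined value = 7 XOR 2 XOR 2 = 7.

7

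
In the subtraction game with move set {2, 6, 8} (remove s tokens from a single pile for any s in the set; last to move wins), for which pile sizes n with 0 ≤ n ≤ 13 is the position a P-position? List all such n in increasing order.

Compute g(0), g(1), … for moves {2, 6, 8}:
g(0) = mex{} = 0
g(1) = mex{} = 0
g(2) = mex{0} = 1
g(3) = mex{0} = 1
g(4) = mex{1} = 0
g(5) = mex{1} = 0
g(6) = mex{0} = 1
g(7) = mex{0} = 1
g(8) = mex{0,1} = 2
g(9) = mex{0,1} = 2
g(10) = mex{0,1,2} = 3
g(11) = mex{0,1,2} = 3
g(12) = mex{0,1,3} = 2
g(13) = mex{0,1,3} = 2
The P-positions (g = 0) in 0..13 are 0, 1, 4, 5.

0, 1, 4, 5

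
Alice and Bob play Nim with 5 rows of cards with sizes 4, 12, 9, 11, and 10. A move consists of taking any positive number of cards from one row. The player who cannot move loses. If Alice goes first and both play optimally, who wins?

Compute the nim-sum pairwise:
4 XOR 12 = 8
8 XOR 9 = 1
1 XOR 11 = 10
10 XOR 10 = 0
The nim-sum is 0, so this is a P-position: the player to move is in a losing position under optimal play; Alice is about to move from it and so loses — Bob wins.

Bob wins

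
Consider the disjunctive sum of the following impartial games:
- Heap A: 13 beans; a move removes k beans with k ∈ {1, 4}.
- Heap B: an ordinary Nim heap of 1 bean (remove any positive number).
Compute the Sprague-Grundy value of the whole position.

0

For heap A, compute g(0), g(1), … with moves {1, 4}:
k:     0  1  2  3  4  5  6  7  8  9 10 11 12 13
g(k):  0  1  0  1  2  0  1  0  1  2  0  1  0  1
So g(13) = 1.
Heap B is a plain Nim heap of size 1, so its Grundy value is 1.
By the Sprague-Grundy theorem, the Grundy value of a sum of independent games is the XOR of the component values.
Combined value = 1 ⊕ 1 = 0.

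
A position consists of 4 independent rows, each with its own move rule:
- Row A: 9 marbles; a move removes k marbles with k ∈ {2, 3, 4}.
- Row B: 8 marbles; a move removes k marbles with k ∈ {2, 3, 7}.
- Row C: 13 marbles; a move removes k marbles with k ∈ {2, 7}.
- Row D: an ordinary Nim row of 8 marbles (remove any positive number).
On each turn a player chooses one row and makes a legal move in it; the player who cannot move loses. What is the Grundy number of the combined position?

Grundy values for row A (subtraction set {2, 3, 4}):
g(0) = mex{} = 0
g(1) = mex{} = 0
g(2) = mex{0} = 1
g(3) = mex{0} = 1
g(4) = mex{0,1} = 2
g(5) = mex{0,1} = 2
g(6) = mex{1,2} = 0
g(7) = mex{1,2} = 0
g(8) = mex{0,2} = 1
g(9) = mex{0,2} = 1
So g(9) = 1.
Build the Grundy sequence for row B with g(k) = mex{g(k−s) : s ∈ {2, 3, 7}, s ≤ k}:
g(0) = mex{} = 0
g(1) = mex{} = 0
g(2) = mex{0} = 1
g(3) = mex{0} = 1
g(4) = mex{0,1} = 2
g(5) = mex{1} = 0
g(6) = mex{1,2} = 0
g(7) = mex{0,2} = 1
g(8) = mex{0} = 1
So g(8) = 1.
Build the Grundy sequence for row C with g(k) = mex{g(k−s) : s ∈ {2, 7}, s ≤ k}:
g(0) = mex{} = 0
g(1) = mex{} = 0
g(2) = mex{0} = 1
g(3) = mex{0} = 1
g(4) = mex{1} = 0
g(5) = mex{1} = 0
g(6) = mex{0} = 1
g(7) = mex{0} = 1
g(8) = mex{0,1} = 2
g(9) = mex{1} = 0
g(10) = mex{1,2} = 0
g(11) = mex{0} = 1
g(12) = mex{0} = 1
g(13) = mex{1} = 0
So g(13) = 0.
Row D is a plain Nim row of size 8, so its Grundy value is 8.
The value of a disjunctive sum is the nim-sum of the parts.
Combined value = 1 XOR 1 XOR 0 XOR 8 = 8.

8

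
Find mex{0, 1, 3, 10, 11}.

2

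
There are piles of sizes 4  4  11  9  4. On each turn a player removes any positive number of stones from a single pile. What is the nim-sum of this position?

6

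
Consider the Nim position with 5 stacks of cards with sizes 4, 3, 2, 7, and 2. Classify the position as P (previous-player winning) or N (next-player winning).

P-position

Nim-sum: 4 ⊕ 3 ⊕ 2 ⊕ 7 ⊕ 2 = 0.
The nim-sum is 0, so this is a P-position: the player to move is in a losing position under optimal play.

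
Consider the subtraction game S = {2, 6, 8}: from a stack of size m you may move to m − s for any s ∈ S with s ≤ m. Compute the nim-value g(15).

0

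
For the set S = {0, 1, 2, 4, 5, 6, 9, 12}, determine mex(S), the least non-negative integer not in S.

The values 0, 1, 2 are all present; 3 is the first non-negative integer missing from the set.

3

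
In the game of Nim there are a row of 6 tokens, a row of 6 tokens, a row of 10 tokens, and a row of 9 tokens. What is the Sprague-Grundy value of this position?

Bitwise XOR of the heap sizes:
  0110  (6)
  0110  (6)
  1010  (10)
  1001  (9)
  ----
  0011  (3)

3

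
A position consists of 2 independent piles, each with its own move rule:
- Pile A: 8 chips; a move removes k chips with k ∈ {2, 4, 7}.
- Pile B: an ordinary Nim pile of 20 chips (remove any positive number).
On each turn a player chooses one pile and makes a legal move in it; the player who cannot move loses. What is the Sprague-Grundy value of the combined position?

Build the Grundy sequence for pile A with g(k) = mex{g(k−s) : s ∈ {2, 4, 7}, s ≤ k}:
k:     0  1  2  3  4  5  6  7  8
g(k):  0  0  1  1  2  2  0  3  1
So g(8) = 1.
Pile B is a plain Nim pile of size 20, so its Grundy value is 20.
The value of a disjunctive sum is the nim-sum of the parts.
Combined value = 1 ⊕ 20 = 21.

21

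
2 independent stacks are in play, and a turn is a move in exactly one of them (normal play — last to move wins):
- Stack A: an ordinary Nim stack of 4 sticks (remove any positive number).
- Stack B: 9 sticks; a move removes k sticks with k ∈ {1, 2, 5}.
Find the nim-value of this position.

Stack A is a plain Nim stack of size 4, so its Grundy value is 4.
For stack B, compute g(0), g(1), … with moves {1, 2, 5}:
k:     0  1  2  3  4  5  6  7  8  9
g(k):  0  1  2  0  1  2  0  1  2  0
So g(9) = 0.
By the Sprague-Grundy theorem, the Grundy value of a sum of independent games is the XOR of the component values.
Combined value = 4 ⊕ 0 = 4.

4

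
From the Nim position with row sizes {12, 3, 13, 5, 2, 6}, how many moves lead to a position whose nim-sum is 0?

3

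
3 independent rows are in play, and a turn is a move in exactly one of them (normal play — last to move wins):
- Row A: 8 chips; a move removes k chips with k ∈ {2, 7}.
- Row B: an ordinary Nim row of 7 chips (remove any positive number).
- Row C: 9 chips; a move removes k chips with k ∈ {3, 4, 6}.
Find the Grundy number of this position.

5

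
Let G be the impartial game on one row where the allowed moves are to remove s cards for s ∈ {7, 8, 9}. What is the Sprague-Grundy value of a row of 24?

Grundy values for subtraction set {7, 8, 9}:
k:     0  1  2  3  4  5  6  7  8  9 10 11 12 13 14 15 16 17 18 19 20 21 22 23 24
g(k):  0  0  0  0  0  0  0  1  1  1  1  1  1  1  2  2  0  0  0  0  0  0  0  1  1
So g(24) = 1.

1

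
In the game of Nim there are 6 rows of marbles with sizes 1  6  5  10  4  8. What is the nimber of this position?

4

Write each in binary and XOR column by column:
  0001  (1)
  0110  (6)
  0101  (5)
  1010  (10)
  0100  (4)
  1000  (8)
  ----
  0100  (4)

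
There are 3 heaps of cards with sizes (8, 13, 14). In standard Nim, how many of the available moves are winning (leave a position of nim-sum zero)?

Compute the nim-sum pairwise:
8 ⊕ 13 = 5
5 ⊕ 14 = 11
The overall nim-sum is X = 11. A heap of size p has a winning move iff p XOR X < p (reduce it to p XOR X).
  8: 8 XOR 11 = 3 < 8 — winning move (to 3).
  13: 13 XOR 11 = 6 < 13 — winning move (to 6).
  14: 14 XOR 11 = 5 < 14 — winning move (to 5).
That gives 3 winning moves.

3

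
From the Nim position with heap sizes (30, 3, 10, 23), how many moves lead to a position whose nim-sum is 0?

0

Compute the nim-sum pairwise:
30 ⊕ 3 = 29
29 ⊕ 10 = 23
23 ⊕ 23 = 0
The nim-sum is already 0, so every move leaves a nonzero nim-sum — there are no winning moves.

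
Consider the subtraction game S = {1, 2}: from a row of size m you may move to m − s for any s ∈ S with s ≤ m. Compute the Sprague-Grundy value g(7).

Grundy values for subtraction set {1, 2}:
k:     0  1  2  3  4  5  6  7
g(k):  0  1  2  0  1  2  0  1
So g(7) = 1.

1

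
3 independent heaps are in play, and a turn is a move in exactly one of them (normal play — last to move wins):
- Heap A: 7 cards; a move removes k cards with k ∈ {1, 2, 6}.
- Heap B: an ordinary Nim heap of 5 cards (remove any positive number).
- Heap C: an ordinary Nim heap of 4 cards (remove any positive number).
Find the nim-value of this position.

1

For heap A, compute g(0), g(1), … with moves {1, 2, 6}:
g(0) = mex{} = 0
g(1) = mex{0} = 1
g(2) = mex{0,1} = 2
g(3) = mex{1,2} = 0
g(4) = mex{0,2} = 1
g(5) = mex{0,1} = 2
g(6) = mex{0,1,2} = 3
g(7) = mex{1,2,3} = 0
So g(7) = 0.
Heap B is a plain Nim heap of size 5, so its Grundy value is 5.
Heap C is a plain Nim heap of size 4, so its Grundy value is 4.
The value of a disjunctive sum is the nim-sum of the parts.
Combined value = 0 XOR 5 XOR 4 = 1.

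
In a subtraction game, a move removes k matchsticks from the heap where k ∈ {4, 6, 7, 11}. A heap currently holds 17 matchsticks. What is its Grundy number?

0

Build the Grundy sequence with g(k) = mex{g(k−s) : s ∈ {4, 6, 7, 11}, s ≤ k}:
k:     0  1  2  3  4  5  6  7  8  9 10 11 12 13 14 15 16 17
g(k):  0  0  0  0  1  1  1  1  2  2  2  2  3  3  3  0  0  0
So g(17) = 0.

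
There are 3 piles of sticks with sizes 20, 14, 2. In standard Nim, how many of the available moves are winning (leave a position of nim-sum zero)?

Write each in binary and XOR column by column:
  10100  (20)
  01110  (14)
  00010  (2)
  -----
  11000  (24)
The overall nim-sum is X = 24. A pile of size p has a winning move iff p XOR X < p (reduce it to p XOR X).
  20: 20 XOR 24 = 12 < 20 — winning move (to 12).
  14: 14 XOR 24 = 22 ≥ 14 — no move.
  2: 2 XOR 24 = 26 ≥ 2 — no move.
That gives 1 winning move.

1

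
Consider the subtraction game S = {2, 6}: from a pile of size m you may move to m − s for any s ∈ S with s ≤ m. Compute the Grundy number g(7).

1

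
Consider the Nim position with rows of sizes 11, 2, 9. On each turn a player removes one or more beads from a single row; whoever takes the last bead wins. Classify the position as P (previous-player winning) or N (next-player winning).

P-position

In binary:
  1011  (11)
  0010  (2)
  1001  (9)
  ----
  0000  (0)
The nim-sum is 0, so this is a P-position: the player to move is in a losing position under optimal play.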